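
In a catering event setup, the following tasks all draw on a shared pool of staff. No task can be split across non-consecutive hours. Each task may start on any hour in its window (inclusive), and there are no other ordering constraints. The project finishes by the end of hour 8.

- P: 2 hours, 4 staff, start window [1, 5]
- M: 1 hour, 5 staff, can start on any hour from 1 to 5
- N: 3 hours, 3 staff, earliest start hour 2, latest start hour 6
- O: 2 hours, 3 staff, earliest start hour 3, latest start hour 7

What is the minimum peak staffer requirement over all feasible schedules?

Early-start (P@1, M@1, N@2, O@3) gives peak 9: h1:9  h2:7  h3:6  h4:6  h5:0  h6:0  h7:0  h8:0.
Shift M→3, N→4, O→7.
Schedule P@1, M@3, N@4, O@7: h1:4  h2:4  h3:5  h4:3  h5:3  h6:3  h7:3  h8:3 — peak 5.

5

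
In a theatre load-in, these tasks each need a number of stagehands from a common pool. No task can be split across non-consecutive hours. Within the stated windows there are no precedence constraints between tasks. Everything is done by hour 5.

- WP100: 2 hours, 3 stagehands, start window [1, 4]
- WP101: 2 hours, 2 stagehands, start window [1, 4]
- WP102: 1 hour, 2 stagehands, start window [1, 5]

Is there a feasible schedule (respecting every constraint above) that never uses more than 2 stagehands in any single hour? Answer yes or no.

no

Total stagehand-hours = 12; over 5 hours the average is 12/5 > 2, so some hour must exceed 2.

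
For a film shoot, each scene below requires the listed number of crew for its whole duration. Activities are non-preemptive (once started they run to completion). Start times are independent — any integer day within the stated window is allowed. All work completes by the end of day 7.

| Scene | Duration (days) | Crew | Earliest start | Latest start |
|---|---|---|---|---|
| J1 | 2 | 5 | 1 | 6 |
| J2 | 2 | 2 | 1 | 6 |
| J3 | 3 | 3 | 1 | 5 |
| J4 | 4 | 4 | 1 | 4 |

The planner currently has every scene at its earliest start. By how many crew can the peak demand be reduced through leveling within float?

7

Early-start peak: d1:14  d2:14  d3:7  d4:4  d5:0  d6:0  d7:0 ⇒ 14.
Leveled (J1@1, J2@1, J3@3, J4@3): d1:7  d2:7  d3:7  d4:7  d5:7  d6:4  d7:0 ⇒ 7.
Reduction 14 − 7 = 7.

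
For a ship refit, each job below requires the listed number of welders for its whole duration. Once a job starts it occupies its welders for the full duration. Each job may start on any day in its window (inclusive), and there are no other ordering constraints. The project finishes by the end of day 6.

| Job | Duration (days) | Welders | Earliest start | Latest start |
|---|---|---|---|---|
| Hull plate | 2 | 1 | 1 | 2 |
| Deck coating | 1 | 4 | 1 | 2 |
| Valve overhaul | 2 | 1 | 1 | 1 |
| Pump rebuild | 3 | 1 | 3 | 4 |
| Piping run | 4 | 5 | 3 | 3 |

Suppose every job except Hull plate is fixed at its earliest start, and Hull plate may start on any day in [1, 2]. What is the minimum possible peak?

Hull plate@1: d1:6  d2:2  d3:6  d4:6  d5:6  d6:5 → peak 6
Hull plate@2: d1:5  d2:2  d3:7  d4:6  d5:6  d6:5 → peak 7
Best is Hull plate@1, peak 6.

6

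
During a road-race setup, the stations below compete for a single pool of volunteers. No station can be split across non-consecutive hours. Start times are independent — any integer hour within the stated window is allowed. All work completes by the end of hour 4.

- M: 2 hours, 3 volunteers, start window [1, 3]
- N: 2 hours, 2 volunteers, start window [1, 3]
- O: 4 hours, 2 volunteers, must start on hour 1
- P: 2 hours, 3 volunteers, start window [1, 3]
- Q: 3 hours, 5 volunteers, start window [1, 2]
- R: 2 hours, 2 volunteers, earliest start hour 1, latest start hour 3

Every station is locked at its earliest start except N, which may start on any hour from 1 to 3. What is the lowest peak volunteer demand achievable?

N@1: h1:17  h2:17  h3:7  h4:2 → peak 17
N@2: h1:15  h2:17  h3:9  h4:2 → peak 17
N@3: h1:15  h2:15  h3:9  h4:4 → peak 15
Best is N@3, peak 15.

15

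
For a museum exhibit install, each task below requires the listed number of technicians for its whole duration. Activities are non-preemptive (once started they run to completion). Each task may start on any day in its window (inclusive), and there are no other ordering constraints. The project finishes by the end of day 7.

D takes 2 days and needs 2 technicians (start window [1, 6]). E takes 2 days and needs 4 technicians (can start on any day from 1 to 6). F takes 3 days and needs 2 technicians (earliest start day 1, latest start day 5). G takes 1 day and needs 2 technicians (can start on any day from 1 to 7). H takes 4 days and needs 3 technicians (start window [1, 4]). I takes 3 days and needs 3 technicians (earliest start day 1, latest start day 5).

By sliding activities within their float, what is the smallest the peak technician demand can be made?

Early-start (D@1, E@1, F@1, G@1, H@1, I@1) gives peak 16: d1:16  d2:14  d3:8  d4:3  d5:0  d6:0  d7:0.
Shift D→3, G→3, H→4, I→5.
Schedule D@3, E@1, F@1, G@3, H@4, I@5: d1:6  d2:6  d3:6  d4:5  d5:6  d6:6  d7:6 — peak 6.
Total technician-days = 41 over 7 days ⇒ peak ≥ ⌈41/7⌉ = 6, so 6 is optimal.

6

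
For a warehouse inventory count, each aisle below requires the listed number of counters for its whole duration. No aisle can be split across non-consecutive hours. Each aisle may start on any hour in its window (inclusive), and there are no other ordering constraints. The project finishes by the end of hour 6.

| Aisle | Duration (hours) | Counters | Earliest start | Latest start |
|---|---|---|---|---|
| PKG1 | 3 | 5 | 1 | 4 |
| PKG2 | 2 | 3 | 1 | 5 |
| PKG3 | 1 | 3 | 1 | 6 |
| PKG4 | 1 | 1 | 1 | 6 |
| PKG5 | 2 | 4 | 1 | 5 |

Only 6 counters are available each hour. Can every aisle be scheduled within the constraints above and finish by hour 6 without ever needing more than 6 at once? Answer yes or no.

no

The minimum achievable peak is 7; 6 < 7, so no feasible schedule stays within the cap.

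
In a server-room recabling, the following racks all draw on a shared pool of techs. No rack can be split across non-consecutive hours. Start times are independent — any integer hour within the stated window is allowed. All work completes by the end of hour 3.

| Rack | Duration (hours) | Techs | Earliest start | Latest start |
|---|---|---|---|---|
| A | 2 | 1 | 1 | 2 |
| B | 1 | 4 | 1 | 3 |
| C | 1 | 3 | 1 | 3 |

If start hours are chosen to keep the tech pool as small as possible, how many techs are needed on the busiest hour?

4

Early-start (A@1, B@1, C@1) gives peak 8: h1:8  h2:1  h3:0.
Shift B→3.
Schedule A@1, B@3, C@1: h1:4  h2:1  h3:4 — peak 4.
No arrangement of the 18 feasible schedules does better.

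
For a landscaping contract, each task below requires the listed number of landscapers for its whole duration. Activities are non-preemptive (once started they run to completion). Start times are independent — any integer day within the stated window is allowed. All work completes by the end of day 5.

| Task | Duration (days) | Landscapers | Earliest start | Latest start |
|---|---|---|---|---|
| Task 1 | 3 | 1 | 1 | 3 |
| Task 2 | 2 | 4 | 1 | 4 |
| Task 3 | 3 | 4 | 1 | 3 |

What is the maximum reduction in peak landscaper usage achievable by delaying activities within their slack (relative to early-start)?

4

Early-start peak: d1:9  d2:9  d3:5  d4:0  d5:0 ⇒ 9.
Leveled (Task 1@1, Task 2@1, Task 3@3): d1:5  d2:5  d3:5  d4:4  d5:4 ⇒ 5.
Reduction 9 − 5 = 4.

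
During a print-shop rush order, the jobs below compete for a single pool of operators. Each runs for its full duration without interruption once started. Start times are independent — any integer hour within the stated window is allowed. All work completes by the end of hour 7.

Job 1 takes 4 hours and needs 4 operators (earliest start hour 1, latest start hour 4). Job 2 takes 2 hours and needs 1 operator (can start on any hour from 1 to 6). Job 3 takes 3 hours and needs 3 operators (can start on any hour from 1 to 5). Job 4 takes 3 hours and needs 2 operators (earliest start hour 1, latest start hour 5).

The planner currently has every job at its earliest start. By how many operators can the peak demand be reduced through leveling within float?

Early-start peak: h1:10  h2:10  h3:9  h4:4  h5:0  h6:0  h7:0 ⇒ 10.
Leveled (Job 1@1, Job 2@1, Job 3@5, Job 4@5): h1:5  h2:5  h3:4  h4:4  h5:5  h6:5  h7:5 ⇒ 5.
Reduction 10 − 5 = 5.

5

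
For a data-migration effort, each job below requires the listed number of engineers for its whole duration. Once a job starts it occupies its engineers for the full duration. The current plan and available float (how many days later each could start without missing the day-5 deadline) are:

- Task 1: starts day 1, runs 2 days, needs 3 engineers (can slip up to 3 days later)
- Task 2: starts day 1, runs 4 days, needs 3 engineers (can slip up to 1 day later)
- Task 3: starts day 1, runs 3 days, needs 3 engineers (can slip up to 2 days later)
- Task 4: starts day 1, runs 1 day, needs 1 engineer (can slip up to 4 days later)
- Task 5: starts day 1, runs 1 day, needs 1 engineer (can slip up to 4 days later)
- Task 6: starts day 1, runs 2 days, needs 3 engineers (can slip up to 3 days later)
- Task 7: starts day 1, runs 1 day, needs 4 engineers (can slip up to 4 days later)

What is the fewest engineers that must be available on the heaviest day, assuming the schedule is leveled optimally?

9

Early-start (Task 1@1, Task 2@1, Task 3@1, Task 4@1, Task 5@1, Task 6@1, Task 7@1) gives peak 18: d1:18  d2:12  d3:6  d4:3  d5:0.
Shift Task 4→3, Task 5→3, Task 6→4, Task 7→5.
Schedule Task 1@1, Task 2@1, Task 3@1, Task 4@3, Task 5@3, Task 6@4, Task 7@5: d1:9  d2:9  d3:8  d4:6  d5:7 — peak 9.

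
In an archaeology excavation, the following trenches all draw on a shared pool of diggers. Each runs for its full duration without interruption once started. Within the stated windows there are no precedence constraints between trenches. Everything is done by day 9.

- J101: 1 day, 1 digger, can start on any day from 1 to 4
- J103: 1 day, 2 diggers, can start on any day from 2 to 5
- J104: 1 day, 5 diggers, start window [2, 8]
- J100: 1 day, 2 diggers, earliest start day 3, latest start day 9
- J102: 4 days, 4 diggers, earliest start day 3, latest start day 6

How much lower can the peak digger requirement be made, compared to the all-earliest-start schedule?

2

Early-start peak: d1:1  d2:7  d3:6  d4:4  d5:4  d6:4  d7:0  d8:0  d9:0 ⇒ 7.
Leveled (J101@1, J103@2, J104@3, J100@4, J102@5): d1:1  d2:2  d3:5  d4:2  d5:4  d6:4  d7:4  d8:4  d9:0 ⇒ 5.
Reduction 7 − 5 = 2.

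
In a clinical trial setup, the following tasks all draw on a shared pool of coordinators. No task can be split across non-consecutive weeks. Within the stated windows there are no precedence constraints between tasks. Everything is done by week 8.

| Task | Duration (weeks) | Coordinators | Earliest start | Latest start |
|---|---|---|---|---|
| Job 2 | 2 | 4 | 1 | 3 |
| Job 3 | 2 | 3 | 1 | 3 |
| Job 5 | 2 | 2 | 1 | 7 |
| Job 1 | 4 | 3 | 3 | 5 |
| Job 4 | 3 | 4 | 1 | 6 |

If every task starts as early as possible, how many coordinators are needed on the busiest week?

Early-start schedule: Job 2@1, Job 3@1, Job 5@1, Job 1@3, Job 4@1.
Load per week: week 1: 13, week 2: 13, week 3: 7, week 4: 3, week 5: 3, week 6: 3, week 7: 0, week 8: 0.
Peak is 13.

13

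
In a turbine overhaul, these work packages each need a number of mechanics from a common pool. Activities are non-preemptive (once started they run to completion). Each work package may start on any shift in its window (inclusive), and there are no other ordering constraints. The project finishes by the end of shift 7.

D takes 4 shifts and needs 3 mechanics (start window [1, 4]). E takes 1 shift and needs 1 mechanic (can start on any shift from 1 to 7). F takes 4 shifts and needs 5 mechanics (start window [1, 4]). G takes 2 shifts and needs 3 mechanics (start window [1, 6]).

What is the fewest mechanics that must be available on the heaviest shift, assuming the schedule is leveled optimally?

Early-start (D@1, E@1, F@1, G@1) gives peak 12: s1:12  s2:11  s3:8  s4:8  s5:0  s6:0  s7:0.
Shift F→2, G→5.
Schedule D@1, E@1, F@2, G@5: s1:4  s2:8  s3:8  s4:8  s5:8  s6:3  s7:0 — peak 8.

8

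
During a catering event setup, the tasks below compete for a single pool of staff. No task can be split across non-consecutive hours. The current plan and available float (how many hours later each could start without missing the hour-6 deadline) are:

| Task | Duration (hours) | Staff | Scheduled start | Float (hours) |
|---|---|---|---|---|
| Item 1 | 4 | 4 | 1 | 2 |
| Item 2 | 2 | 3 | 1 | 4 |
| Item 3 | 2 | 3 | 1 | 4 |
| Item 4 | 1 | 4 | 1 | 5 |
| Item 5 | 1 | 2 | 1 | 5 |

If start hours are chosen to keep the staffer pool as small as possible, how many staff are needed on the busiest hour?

7

Early-start (Item 1@1, Item 2@1, Item 3@1, Item 4@1, Item 5@1) gives peak 16: h1:16  h2:10  h3:4  h4:4  h5:0  h6:0.
Shift Item 3→3, Item 4→5, Item 5→5.
Schedule Item 1@1, Item 2@1, Item 3@3, Item 4@5, Item 5@5: h1:7  h2:7  h3:7  h4:7  h5:6  h6:0 — peak 7.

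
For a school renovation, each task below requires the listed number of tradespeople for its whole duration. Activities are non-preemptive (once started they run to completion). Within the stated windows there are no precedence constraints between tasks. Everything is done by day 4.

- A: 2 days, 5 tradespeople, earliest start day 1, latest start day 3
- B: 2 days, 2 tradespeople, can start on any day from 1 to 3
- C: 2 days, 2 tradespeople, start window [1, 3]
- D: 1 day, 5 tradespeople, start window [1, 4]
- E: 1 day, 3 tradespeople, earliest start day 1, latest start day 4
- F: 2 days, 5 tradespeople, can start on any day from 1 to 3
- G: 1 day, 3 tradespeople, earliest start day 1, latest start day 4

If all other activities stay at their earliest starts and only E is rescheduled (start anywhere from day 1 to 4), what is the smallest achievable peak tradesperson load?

22

E@1: d1:25  d2:14  d3:0  d4:0 → peak 25
E@2: d1:22  d2:17  d3:0  d4:0 → peak 22
E@3: d1:22  d2:14  d3:3  d4:0 → peak 22
E@4: d1:22  d2:14  d3:0  d4:3 → peak 22
Best is E@2, peak 22.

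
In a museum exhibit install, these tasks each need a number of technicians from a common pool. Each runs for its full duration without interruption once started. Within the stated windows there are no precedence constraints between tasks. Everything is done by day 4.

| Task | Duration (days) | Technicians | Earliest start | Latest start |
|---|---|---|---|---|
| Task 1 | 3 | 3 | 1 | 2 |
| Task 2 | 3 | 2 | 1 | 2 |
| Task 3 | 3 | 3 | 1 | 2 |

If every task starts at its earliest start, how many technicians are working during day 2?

At early start, day 2 has: Task 1, Task 2, Task 3.
Demand: 3 + 2 + 3 = 8.

8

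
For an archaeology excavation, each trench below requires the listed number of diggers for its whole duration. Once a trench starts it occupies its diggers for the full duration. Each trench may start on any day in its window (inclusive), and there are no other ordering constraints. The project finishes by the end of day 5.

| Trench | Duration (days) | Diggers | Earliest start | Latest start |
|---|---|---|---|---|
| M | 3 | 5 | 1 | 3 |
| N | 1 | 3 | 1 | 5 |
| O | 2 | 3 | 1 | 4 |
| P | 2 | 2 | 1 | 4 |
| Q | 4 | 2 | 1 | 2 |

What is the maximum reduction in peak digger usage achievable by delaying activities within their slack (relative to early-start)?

Early-start peak: d1:15  d2:12  d3:7  d4:2  d5:0 ⇒ 15.
Leveled (M@1, N@1, O@4, P@4, Q@2): d1:8  d2:7  d3:7  d4:7  d5:7 ⇒ 8.
Reduction 15 − 8 = 7.

7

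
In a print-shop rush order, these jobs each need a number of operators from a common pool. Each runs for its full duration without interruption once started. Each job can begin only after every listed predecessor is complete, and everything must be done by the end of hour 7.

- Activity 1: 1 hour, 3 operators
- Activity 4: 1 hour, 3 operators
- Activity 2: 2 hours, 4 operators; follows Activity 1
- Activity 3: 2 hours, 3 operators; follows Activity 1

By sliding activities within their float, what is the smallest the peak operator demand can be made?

Early-start (Activity 1@1, Activity 4@1, Activity 2@2, Activity 3@2) gives peak 7: h1:6  h2:7  h3:7  h4:0  h5:0  h6:0  h7:0.
Shift Activity 4→2, Activity 2→3, Activity 3→5.
Schedule Activity 1@1, Activity 4@2, Activity 2@3, Activity 3@5: h1:3  h2:3  h3:4  h4:4  h5:3  h6:3  h7:0 — peak 4.

4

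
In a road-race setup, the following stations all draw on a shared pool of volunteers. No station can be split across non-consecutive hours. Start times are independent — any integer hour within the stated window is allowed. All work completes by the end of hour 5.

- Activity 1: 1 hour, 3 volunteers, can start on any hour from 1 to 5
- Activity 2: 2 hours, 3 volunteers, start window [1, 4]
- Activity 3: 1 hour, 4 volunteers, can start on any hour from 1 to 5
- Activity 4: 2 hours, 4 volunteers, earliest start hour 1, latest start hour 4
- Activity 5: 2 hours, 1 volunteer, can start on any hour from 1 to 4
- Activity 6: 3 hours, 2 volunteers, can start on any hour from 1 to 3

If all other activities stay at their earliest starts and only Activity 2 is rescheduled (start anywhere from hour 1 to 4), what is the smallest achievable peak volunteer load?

14

Activity 2@1: h1:17  h2:10  h3:2  h4:0  h5:0 → peak 17
Activity 2@2: h1:14  h2:10  h3:5  h4:0  h5:0 → peak 14
Activity 2@3: h1:14  h2:7  h3:5  h4:3  h5:0 → peak 14
Activity 2@4: h1:14  h2:7  h3:2  h4:3  h5:3 → peak 14
Best is Activity 2@2, peak 14.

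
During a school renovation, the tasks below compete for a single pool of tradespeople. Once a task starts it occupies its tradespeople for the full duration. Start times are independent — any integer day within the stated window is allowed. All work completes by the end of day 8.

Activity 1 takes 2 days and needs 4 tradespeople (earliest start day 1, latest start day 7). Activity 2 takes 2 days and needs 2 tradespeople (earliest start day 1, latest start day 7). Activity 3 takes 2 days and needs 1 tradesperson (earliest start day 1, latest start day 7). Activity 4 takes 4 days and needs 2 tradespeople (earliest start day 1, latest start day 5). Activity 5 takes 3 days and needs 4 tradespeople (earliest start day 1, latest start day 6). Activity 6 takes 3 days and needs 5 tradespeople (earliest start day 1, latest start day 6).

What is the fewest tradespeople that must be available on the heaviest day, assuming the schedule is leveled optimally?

7

Early-start (Activity 1@1, Activity 2@1, Activity 3@1, Activity 4@1, Activity 5@1, Activity 6@1) gives peak 18: d1:18  d2:18  d3:11  d4:2  d5:0  d6:0  d7:0  d8:0.
Shift Activity 4→3, Activity 5→3, Activity 6→6.
Schedule Activity 1@1, Activity 2@1, Activity 3@1, Activity 4@3, Activity 5@3, Activity 6@6: d1:7  d2:7  d3:6  d4:6  d5:6  d6:7  d7:5  d8:5 — peak 7.
Total tradesperson-days = 49 over 8 days ⇒ peak ≥ ⌈49/8⌉ = 7, so 7 is optimal.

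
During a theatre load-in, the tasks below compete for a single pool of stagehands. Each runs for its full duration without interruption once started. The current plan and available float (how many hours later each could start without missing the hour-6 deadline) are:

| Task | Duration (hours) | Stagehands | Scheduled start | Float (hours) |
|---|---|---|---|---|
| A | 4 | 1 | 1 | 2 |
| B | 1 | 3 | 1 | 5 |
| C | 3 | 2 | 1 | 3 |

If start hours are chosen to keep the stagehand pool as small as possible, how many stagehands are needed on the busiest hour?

Early-start (A@1, B@1, C@1) gives peak 6: h1:6  h2:3  h3:3  h4:1  h5:0  h6:0.
Shift B→5.
Schedule A@1, B@5, C@1: h1:3  h2:3  h3:3  h4:1  h5:3  h6:0 — peak 3.
Total stagehand-hours = 13 over 6 hours ⇒ peak ≥ ⌈13/6⌉ = 3, so 3 is optimal.

3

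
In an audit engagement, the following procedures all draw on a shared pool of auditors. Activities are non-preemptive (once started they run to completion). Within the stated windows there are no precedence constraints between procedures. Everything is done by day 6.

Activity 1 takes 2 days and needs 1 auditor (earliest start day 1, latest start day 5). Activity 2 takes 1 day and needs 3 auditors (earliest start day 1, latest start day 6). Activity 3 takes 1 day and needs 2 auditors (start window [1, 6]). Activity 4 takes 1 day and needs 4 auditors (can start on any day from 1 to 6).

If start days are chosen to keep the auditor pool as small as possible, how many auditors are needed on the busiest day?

Early-start (Activity 1@1, Activity 2@1, Activity 3@1, Activity 4@1) gives peak 10: d1:10  d2:1  d3:0  d4:0  d5:0  d6:0.
Shift Activity 3→2, Activity 4→3.
Schedule Activity 1@1, Activity 2@1, Activity 3@2, Activity 4@3: d1:4  d2:3  d3:4  d4:0  d5:0  d6:0 — peak 4.

4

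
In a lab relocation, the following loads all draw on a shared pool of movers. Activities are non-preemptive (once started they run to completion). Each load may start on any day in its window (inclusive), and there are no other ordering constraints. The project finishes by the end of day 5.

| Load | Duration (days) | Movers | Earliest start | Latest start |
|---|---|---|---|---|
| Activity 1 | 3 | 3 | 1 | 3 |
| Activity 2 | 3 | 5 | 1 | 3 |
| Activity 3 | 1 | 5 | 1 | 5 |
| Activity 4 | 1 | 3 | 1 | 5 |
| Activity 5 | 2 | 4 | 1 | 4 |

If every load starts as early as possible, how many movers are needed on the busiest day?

20

Early-start schedule: Activity 1@1, Activity 2@1, Activity 3@1, Activity 4@1, Activity 5@1.
Load per day: day 1: 20, day 2: 12, day 3: 8, day 4: 0, day 5: 0.
Peak is 20.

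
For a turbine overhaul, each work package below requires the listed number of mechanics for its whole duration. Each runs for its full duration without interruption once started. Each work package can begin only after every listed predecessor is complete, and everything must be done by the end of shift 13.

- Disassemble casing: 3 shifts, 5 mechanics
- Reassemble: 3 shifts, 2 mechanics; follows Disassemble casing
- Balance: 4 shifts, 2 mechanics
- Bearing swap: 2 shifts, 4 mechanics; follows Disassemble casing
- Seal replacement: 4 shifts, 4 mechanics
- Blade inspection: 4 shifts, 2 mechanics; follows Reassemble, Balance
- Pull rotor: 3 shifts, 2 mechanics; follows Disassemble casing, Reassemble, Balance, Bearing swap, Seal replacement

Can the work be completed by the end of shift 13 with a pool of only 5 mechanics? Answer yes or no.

Total mechanic-shifts = 67; over 13 shifts the average is 67/13 > 5, so some shift must exceed 5.

no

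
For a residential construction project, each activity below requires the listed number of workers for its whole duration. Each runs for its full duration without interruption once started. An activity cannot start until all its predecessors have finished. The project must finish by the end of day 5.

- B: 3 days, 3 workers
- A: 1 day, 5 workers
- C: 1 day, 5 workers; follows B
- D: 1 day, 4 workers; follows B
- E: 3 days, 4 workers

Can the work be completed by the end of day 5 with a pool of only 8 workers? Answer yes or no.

yes

Schedule B@1, A@1, C@5, D@4, E@2: d1:8  d2:7  d3:7  d4:8  d5:5 — peak 8 ≤ 8.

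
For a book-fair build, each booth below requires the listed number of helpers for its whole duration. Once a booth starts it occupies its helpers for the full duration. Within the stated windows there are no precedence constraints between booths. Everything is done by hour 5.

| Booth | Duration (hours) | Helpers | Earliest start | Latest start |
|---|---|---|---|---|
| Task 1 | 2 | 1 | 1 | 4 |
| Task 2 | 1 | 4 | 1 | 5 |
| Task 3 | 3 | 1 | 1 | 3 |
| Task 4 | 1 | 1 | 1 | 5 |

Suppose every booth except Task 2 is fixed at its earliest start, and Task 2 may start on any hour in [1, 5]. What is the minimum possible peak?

4

Task 2@1: h1:7  h2:2  h3:1  h4:0  h5:0 → peak 7
Task 2@2: h1:3  h2:6  h3:1  h4:0  h5:0 → peak 6
Task 2@3: h1:3  h2:2  h3:5  h4:0  h5:0 → peak 5
Task 2@4: h1:3  h2:2  h3:1  h4:4  h5:0 → peak 4
Task 2@5: h1:3  h2:2  h3:1  h4:0  h5:4 → peak 4
Best is Task 2@4, peak 4.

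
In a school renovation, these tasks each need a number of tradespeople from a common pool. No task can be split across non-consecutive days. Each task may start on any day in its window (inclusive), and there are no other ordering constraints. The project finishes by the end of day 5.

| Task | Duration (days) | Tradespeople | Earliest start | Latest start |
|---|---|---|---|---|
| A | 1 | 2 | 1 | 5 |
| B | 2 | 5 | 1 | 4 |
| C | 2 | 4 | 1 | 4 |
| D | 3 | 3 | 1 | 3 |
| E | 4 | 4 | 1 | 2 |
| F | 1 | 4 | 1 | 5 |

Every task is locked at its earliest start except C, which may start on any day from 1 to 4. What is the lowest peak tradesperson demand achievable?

C@1: d1:22  d2:16  d3:7  d4:4  d5:0 → peak 22
C@2: d1:18  d2:16  d3:11  d4:4  d5:0 → peak 18
C@3: d1:18  d2:12  d3:11  d4:8  d5:0 → peak 18
C@4: d1:18  d2:12  d3:7  d4:8  d5:4 → peak 18
Best is C@2, peak 18.

18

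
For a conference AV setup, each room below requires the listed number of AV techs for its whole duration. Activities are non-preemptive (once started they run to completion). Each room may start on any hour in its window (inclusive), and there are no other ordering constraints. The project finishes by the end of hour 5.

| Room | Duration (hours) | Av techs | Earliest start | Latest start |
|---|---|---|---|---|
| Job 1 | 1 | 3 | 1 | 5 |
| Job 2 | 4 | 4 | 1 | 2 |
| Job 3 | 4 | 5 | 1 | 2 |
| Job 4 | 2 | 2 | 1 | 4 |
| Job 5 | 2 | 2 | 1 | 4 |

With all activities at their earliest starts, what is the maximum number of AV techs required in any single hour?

16

Early-start schedule: Job 1@1, Job 2@1, Job 3@1, Job 4@1, Job 5@1.
Load per hour: hour 1: 16, hour 2: 13, hour 3: 9, hour 4: 9, hour 5: 0.
Peak is 16.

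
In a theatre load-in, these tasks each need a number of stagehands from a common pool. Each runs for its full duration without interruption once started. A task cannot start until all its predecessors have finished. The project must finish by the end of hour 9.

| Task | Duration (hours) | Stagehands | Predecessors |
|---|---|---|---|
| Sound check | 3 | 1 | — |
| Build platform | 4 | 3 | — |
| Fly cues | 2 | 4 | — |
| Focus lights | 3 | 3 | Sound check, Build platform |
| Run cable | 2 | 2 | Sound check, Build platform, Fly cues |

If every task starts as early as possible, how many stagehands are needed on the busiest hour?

8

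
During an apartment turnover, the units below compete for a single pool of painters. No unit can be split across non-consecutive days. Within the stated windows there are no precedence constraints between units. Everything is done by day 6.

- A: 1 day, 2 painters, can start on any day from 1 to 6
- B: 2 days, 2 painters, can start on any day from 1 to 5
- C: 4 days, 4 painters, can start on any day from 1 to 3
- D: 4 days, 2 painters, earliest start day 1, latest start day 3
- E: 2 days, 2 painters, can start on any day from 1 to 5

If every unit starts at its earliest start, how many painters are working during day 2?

10

At early start, day 2 has: B, C, D, E.
Demand: 2 + 4 + 2 + 2 = 10.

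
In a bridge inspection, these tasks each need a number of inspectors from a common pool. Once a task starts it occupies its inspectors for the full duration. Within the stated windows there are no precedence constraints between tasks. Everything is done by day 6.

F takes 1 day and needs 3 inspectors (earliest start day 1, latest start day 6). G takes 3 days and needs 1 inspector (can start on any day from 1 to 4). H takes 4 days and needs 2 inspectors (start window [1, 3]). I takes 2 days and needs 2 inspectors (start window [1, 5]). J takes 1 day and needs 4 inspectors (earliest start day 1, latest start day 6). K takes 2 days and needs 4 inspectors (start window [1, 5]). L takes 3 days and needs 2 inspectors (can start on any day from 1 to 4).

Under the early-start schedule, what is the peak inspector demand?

18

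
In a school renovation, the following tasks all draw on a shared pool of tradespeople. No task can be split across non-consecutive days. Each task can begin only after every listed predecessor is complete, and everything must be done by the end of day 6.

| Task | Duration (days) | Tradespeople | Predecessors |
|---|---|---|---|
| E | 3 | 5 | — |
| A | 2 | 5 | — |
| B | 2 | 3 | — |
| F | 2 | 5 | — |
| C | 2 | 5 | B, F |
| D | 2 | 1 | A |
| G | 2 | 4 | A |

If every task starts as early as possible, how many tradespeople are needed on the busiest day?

18

Early-start schedule: E@1, A@1, B@1, F@1, C@3, D@3, G@3.
Load per day: day 1: 18, day 2: 18, day 3: 15, day 4: 10, day 5: 0, day 6: 0.
Peak is 18.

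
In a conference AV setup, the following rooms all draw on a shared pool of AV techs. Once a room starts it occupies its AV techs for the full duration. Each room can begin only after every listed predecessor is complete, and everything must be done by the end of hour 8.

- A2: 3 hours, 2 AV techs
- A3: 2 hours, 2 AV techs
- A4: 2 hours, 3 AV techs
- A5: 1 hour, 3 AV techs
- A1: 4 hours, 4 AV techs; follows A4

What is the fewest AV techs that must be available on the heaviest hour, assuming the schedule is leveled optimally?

Early-start (A2@1, A3@1, A4@1, A5@1, A1@3) gives peak 10: h1:10  h2:7  h3:6  h4:4  h5:4  h6:4  h7:0  h8:0.
Shift A3→3, A5→4, A1→5.
Schedule A2@1, A3@3, A4@1, A5@4, A1@5: h1:5  h2:5  h3:4  h4:5  h5:4  h6:4  h7:4  h8:4 — peak 5.
Total AV tech-hours = 35 over 8 hours ⇒ peak ≥ ⌈35/8⌉ = 5, so 5 is optimal.

5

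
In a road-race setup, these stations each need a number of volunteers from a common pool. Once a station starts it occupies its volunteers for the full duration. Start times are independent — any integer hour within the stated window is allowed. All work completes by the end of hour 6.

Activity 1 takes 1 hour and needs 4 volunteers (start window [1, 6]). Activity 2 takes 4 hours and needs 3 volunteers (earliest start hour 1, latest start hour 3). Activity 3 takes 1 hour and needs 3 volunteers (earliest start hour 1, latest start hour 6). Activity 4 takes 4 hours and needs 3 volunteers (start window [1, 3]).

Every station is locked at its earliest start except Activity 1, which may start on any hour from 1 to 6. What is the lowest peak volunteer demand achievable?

Activity 1@1: h1:13  h2:6  h3:6  h4:6  h5:0  h6:0 → peak 13
Activity 1@2: h1:9  h2:10  h3:6  h4:6  h5:0  h6:0 → peak 10
Activity 1@3: h1:9  h2:6  h3:10  h4:6  h5:0  h6:0 → peak 10
Activity 1@4: h1:9  h2:6  h3:6  h4:10  h5:0  h6:0 → peak 10
Activity 1@5: h1:9  h2:6  h3:6  h4:6  h5:4  h6:0 → peak 9
Activity 1@6: h1:9  h2:6  h3:6  h4:6  h5:0  h6:4 → peak 9
Best is Activity 1@5, peak 9.

9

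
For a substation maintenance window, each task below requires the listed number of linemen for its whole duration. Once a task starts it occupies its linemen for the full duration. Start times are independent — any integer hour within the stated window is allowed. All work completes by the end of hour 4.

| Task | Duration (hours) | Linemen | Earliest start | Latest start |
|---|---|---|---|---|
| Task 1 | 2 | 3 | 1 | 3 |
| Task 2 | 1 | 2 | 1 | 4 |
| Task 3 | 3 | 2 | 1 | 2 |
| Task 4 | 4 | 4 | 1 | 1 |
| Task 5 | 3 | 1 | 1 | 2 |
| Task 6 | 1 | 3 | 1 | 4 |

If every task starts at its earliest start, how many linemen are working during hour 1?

At early start, hour 1 has: Task 1, Task 2, Task 3, Task 4, Task 5, Task 6.
Demand: 3 + 2 + 2 + 4 + 1 + 3 = 15.

15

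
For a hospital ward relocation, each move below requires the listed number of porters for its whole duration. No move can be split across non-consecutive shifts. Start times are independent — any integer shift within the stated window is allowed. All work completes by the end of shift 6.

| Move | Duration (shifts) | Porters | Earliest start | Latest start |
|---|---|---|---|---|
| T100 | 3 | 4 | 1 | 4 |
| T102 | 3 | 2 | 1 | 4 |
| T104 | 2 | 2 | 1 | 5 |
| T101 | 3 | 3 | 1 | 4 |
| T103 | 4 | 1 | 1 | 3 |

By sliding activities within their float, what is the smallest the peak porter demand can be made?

Early-start (T100@1, T102@1, T104@1, T101@1, T103@1) gives peak 12: s1:12  s2:12  s3:10  s4:1  s5:0  s6:0.
Shift T102→4, T101→4, T103→3.
Schedule T100@1, T102@4, T104@1, T101@4, T103@3: s1:6  s2:6  s3:5  s4:6  s5:6  s6:6 — peak 6.
Total porter-shifts = 35 over 6 shifts ⇒ peak ≥ ⌈35/6⌉ = 6, so 6 is optimal.

6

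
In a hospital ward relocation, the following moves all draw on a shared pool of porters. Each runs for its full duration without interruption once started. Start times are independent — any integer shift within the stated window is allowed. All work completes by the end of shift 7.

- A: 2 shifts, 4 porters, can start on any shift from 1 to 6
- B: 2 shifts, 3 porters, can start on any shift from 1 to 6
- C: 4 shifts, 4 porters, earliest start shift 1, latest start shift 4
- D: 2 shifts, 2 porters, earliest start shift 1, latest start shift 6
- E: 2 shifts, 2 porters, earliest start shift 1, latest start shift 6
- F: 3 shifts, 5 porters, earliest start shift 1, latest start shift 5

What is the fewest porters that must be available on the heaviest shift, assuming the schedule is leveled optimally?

Early-start (A@1, B@1, C@1, D@1, E@1, F@1) gives peak 20: s1:20  s2:20  s3:9  s4:4  s5:0  s6:0  s7:0.
Shift B→5, D→3, E→3, F→5.
Schedule A@1, B@5, C@1, D@3, E@3, F@5: s1:8  s2:8  s3:8  s4:8  s5:8  s6:8  s7:5 — peak 8.
Total porter-shifts = 53 over 7 shifts ⇒ peak ≥ ⌈53/7⌉ = 8, so 8 is optimal.

8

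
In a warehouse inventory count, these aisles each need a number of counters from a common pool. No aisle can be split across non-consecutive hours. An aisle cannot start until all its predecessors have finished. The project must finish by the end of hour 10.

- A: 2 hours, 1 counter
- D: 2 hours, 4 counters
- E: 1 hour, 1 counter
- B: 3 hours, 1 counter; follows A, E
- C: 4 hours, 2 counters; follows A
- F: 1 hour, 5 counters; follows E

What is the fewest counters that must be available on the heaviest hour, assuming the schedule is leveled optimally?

5

Early-start (A@1, D@1, E@1, B@3, C@3, F@2) gives peak 10: h1:6  h2:10  h3:3  h4:3  h5:3  h6:2  h7:0  h8:0  h9:0  h10:0.
Shift E→3, B→4, F→7.
Schedule A@1, D@1, E@3, B@4, C@3, F@7: h1:5  h2:5  h3:3  h4:3  h5:3  h6:3  h7:5  h8:0  h9:0  h10:0 — peak 5.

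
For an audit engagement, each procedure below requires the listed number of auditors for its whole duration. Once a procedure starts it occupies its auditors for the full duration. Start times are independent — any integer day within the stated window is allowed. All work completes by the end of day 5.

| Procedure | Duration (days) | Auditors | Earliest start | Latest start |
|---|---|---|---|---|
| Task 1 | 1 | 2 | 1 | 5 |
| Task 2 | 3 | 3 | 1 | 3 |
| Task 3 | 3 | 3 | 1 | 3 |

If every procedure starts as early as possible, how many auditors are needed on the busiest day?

Early-start schedule: Task 1@1, Task 2@1, Task 3@1.
Load per day: day 1: 8, day 2: 6, day 3: 6, day 4: 0, day 5: 0.
Peak is 8.

8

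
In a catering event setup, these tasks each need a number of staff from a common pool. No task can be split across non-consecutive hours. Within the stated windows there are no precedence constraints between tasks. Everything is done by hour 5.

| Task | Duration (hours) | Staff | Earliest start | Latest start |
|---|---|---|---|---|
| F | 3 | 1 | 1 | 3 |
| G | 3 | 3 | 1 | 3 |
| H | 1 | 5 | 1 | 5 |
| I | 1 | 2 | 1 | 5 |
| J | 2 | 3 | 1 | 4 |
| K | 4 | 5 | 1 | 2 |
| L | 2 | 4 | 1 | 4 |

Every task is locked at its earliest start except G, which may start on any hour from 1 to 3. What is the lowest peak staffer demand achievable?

20

G@1: h1:23  h2:16  h3:9  h4:5  h5:0 → peak 23
G@2: h1:20  h2:16  h3:9  h4:8  h5:0 → peak 20
G@3: h1:20  h2:13  h3:9  h4:8  h5:3 → peak 20
Best is G@2, peak 20.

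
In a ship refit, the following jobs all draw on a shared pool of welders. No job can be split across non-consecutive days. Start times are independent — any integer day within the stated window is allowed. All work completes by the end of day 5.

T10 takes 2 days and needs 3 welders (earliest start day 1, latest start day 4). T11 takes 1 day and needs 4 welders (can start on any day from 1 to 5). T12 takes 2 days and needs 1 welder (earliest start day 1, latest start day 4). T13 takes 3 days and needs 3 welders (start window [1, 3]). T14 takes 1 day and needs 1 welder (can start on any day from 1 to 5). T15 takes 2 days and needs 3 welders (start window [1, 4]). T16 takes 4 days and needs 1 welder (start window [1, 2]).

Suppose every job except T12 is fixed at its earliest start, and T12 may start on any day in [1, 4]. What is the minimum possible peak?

T12@1: d1:16  d2:11  d3:4  d4:1  d5:0 → peak 16
T12@2: d1:15  d2:11  d3:5  d4:1  d5:0 → peak 15
T12@3: d1:15  d2:10  d3:5  d4:2  d5:0 → peak 15
T12@4: d1:15  d2:10  d3:4  d4:2  d5:1 → peak 15
Best is T12@2, peak 15.

15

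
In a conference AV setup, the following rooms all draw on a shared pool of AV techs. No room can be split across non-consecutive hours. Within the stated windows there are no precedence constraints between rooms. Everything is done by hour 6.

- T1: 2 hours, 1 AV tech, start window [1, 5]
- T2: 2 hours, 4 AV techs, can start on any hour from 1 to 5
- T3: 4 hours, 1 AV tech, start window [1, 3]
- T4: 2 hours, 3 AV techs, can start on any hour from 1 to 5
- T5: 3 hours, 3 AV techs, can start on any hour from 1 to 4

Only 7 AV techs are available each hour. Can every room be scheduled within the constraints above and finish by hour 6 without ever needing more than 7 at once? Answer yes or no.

yes

Schedule T1@1, T2@1, T3@1, T4@5, T5@3: h1:6  h2:6  h3:4  h4:4  h5:6  h6:3 — peak 6 ≤ 7.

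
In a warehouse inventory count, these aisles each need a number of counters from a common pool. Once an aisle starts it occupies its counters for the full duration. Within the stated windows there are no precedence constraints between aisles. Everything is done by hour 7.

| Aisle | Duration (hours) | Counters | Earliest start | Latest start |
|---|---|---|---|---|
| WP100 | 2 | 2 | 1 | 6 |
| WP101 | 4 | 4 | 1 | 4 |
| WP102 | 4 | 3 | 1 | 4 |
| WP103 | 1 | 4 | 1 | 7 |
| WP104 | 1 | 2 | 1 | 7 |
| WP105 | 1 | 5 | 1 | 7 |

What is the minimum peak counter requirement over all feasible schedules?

Early-start (WP100@1, WP101@1, WP102@1, WP103@1, WP104@1, WP105@1) gives peak 20: h1:20  h2:9  h3:7  h4:7  h5:0  h6:0  h7:0.
Shift WP102→3, WP103→5, WP104→6, WP105→7.
Schedule WP100@1, WP101@1, WP102@3, WP103@5, WP104@6, WP105@7: h1:6  h2:6  h3:7  h4:7  h5:7  h6:5  h7:5 — peak 7.
Total counter-hours = 43 over 7 hours ⇒ peak ≥ ⌈43/7⌉ = 7, so 7 is optimal.

7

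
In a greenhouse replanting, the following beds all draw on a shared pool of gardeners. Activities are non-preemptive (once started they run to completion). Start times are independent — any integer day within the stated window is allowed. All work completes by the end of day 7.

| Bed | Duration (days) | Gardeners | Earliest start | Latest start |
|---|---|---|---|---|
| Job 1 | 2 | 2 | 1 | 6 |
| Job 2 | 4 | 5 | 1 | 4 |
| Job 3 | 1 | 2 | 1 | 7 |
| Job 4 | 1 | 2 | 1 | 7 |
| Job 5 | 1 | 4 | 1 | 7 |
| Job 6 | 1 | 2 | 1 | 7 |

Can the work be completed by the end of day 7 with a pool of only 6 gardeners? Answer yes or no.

Schedule Job 1@1, Job 2@3, Job 3@1, Job 4@1, Job 5@2, Job 6@7: d1:6  d2:6  d3:5  d4:5  d5:5  d6:5  d7:2 — peak 6 ≤ 6.

yes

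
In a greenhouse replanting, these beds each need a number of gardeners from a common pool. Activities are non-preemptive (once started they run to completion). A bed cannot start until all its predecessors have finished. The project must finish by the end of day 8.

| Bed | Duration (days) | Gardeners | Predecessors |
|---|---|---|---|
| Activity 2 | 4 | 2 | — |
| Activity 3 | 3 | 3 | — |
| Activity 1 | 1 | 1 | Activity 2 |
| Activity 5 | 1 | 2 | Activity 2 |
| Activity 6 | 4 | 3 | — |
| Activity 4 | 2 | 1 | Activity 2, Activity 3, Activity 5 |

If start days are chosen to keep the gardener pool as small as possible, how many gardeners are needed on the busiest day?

5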